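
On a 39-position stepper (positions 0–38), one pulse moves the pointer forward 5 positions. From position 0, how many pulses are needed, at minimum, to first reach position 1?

8

5·8 = 40 = 1·39 + 1, so 5⁻¹ ≡ 8 (mod 39).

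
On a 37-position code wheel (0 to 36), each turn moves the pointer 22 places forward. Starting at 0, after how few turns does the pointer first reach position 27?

22⁻¹ ≡ 32 (mod 37) because 22·32 = 704 = 19·37 + 1.
So x ≡ 32·27 = 864 ≡ 13 (mod 37).
Check: 22·13 = 286 = 7·37 + 27.

13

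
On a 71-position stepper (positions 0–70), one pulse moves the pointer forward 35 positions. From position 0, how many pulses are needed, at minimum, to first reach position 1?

69

71 = 2·35 + 1
35 = 35·1 + 0
Back-substituting gives 35·69 ≡ 1 (mod 71).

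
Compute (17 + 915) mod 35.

22

915 − 26·35 = 5, so 915 ≡ 5 (mod 35).
(17 + 5) mod 35 = 22.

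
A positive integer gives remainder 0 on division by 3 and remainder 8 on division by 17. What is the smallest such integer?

Since 17·2 ≡ 1 (mod 3), take x = 8 + 17·((0−8)·2 mod 3) = 8 + 17·2 = 42.
Check: 42 mod 3 = 0, 42 mod 17 = 8.

42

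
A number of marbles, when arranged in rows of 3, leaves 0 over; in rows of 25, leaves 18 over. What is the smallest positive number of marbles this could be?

18

Since 25·1 ≡ 1 (mod 3), take x = 18 + 25·((0−18)·1 mod 3) = 18 + 25·0 = 18.
Check: 18 mod 3 = 0, 18 mod 25 = 18.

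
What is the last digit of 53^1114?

The units digit of 53^n cycles with period 4: 3, 9, 7, 1, …
1114 leaves remainder 2 on division by 4, so 53^1114 ends in 9.

9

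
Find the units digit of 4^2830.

Powers of 4 mod 10 repeat with period 2: 4, 6.
2830 leaves remainder 0 on division by 2, so 4^2830 ends in 6.

6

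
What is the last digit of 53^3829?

3

Powers of 3 mod 10 repeat with period 4: 3, 9, 7, 1.
3829 mod 4 = 1, so the last digit matches 3^1 = 3.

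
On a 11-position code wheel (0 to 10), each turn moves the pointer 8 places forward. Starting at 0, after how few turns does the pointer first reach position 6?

8⁻¹ ≡ 7 (mod 11) because 8·7 = 56 = 5·11 + 1.
Multiplying both sides by 7: x ≡ 7·6 = 42 ≡ 9 (mod 11).

9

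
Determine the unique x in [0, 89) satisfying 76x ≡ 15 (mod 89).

76⁻¹ ≡ 41 (mod 89) because 76·41 = 3116 = 35·89 + 1.
So x ≡ 41·15 = 615 ≡ 81 (mod 89).
Check: 76·81 = 6156 = 69·89 + 15.

81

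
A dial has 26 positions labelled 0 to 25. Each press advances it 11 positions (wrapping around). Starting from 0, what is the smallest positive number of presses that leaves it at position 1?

11·19 = 209 = 8·26 + 1, so 11⁻¹ ≡ 19 (mod 26).

19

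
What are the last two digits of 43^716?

01

By repeated squaring mod 100: 43^1≡43, 43^2≡49, 43^4≡1, 43^8≡1, 43^16≡1, 43^32≡1, 43^64≡1, 43^128≡1, 43^256≡1, 43^512≡1.
716 = 4 + 8 + 64 + 128 + 512, so 43^716 ≡ 1·1·1·1·1 ≡ 1 (mod 100).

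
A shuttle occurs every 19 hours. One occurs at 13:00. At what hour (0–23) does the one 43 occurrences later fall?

43·19 = 817.
817 mod 24 = 1 (since 34·24 = 816).
(13 + 1) mod 24 = 14.

14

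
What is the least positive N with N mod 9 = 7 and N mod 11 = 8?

52

x ≡ 7 (mod 9) gives x ∈ {7, 16, 25, 34, 43, 52}.
The first of these with x mod 11 = 8 is 52.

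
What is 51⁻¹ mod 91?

25

91 = 1·51 + 40
51 = 1·40 + 11
40 = 3·11 + 7
11 = 1·7 + 4
7 = 1·4 + 3
4 = 1·3 + 1
3 = 3·1 + 0
Back-substituting gives 51·25 ≡ 1 (mod 91).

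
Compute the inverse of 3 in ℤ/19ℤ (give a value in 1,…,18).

19 = 6·3 + 1
3 = 3·1 + 0
Back-substituting gives 3·13 ≡ 1 (mod 19).

13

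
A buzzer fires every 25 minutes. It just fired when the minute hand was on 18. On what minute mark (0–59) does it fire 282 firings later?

48

282·25 = 7050.
7050 mod 60 = 30 (since 117·60 = 7020).
(18 + 30) mod 60 = 48.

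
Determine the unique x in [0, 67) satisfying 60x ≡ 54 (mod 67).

21

The inverse of 60 mod 67 is 19 (since 60·19 = 1140 ≡ 1).
So x ≡ 19·54 = 1026 ≡ 21 (mod 67).
Check: 60·21 = 1260 = 18·67 + 54.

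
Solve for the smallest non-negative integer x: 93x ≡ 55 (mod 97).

59

The inverse of 93 mod 97 is 24 (since 93·24 = 2232 ≡ 1).
So x ≡ 24·55 = 1320 ≡ 59 (mod 97).
Check: 93·59 = 5487 = 56·97 + 55.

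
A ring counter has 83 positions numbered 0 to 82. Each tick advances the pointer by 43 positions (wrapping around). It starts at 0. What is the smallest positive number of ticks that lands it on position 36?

The inverse of 43 mod 83 is 56 (since 43·56 = 2408 ≡ 1).
Multiplying both sides by 56: x ≡ 56·36 = 2016 ≡ 24 (mod 83).

24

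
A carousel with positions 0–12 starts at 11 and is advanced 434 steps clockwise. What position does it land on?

3

434 − 33·13 = 5, so 434 ≡ 5 (mod 13).
(11 + 5) mod 13 = 3.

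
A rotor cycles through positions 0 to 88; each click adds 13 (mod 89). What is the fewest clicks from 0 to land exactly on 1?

48

13·48 = 624 = 7·89 + 1, so 13⁻¹ ≡ 48 (mod 89).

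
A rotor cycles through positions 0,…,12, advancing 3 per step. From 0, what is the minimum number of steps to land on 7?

3⁻¹ ≡ 9 (mod 13) because 3·9 = 27 = 2·13 + 1.
So x ≡ 9·7 = 63 ≡ 11 (mod 13).

11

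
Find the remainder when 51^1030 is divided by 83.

Successive squares of 51 mod 83: 51^1≡51, 51^2≡28, 51^4≡37, 51^8≡41, 51^16≡21, 51^32≡26, 51^64≡12, 51^128≡61, 51^256≡69, 51^512≡30, 51^1024≡70.
Since 1030 = 2 + 4 + 1024 in binary, 51^1030 ≡ 28·37·70 ≡ 61 (mod 83).

61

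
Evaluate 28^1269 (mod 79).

Successive squares of 28 mod 79: 28^1≡28, 28^2≡73, 28^4≡36, 28^8≡32, 28^16≡76, 28^32≡9, 28^64≡2, 28^128≡4, 28^256≡16, 28^512≡19, 28^1024≡45.
Since 1269 = 1 + 4 + 16 + 32 + 64 + 128 + 1024 in binary, 28^1269 ≡ 28·36·76·9·2·4·45 ≡ 57 (mod 79).

57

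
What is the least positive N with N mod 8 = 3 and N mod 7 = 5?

Since 7·7 ≡ 1 (mod 8), take x = 5 + 7·((3−5)·7 mod 8) = 5 + 7·2 = 19.
Check: 19 mod 8 = 3, 19 mod 7 = 5.

19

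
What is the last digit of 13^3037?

3

Last digits of 3^n: 3, 9, 7, 1 (period 4).
3037 leaves remainder 1 on division by 4, so 13^3037 ends in 3.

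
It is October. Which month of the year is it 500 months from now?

500 = 41·12 + 8, so 500 mod 12 = 8.
October + 8 months → June.

June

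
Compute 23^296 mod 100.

By repeated squaring mod 100: 23^1≡23, 23^2≡29, 23^4≡41, 23^8≡81, 23^16≡61, 23^32≡21, 23^64≡41, 23^128≡81, 23^256≡61.
296 = 8 + 32 + 256, so 23^296 ≡ 81·21·61 ≡ 61 (mod 100).

61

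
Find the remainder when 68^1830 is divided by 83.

77

Successive squares of 68 mod 83: 68^1≡68, 68^2≡59, 68^4≡78, 68^8≡25, 68^16≡44, 68^32≡27, 68^64≡65, 68^128≡75, 68^256≡64, 68^512≡29, 68^1024≡11.
Since 1830 = 2 + 4 + 32 + 256 + 512 + 1024 in binary, 68^1830 ≡ 59·78·27·64·29·11 ≡ 77 (mod 83).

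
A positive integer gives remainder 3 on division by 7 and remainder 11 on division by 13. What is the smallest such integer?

x ≡ 3 (mod 7) gives x ∈ {3, 10, 17, 24}.
The first of these with x mod 13 = 11 is 24.

24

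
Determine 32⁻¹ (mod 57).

57 = 1·32 + 25
32 = 1·25 + 7
25 = 3·7 + 4
7 = 1·4 + 3
4 = 1·3 + 1
3 = 3·1 + 0
Back-substituting gives 32·41 ≡ 1 (mod 57).

41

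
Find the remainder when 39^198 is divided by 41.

By repeated squaring mod 41: 39^1≡39, 39^2≡4, 39^4≡16, 39^8≡10, 39^16≡18, 39^32≡37, 39^64≡16, 39^128≡10.
Since 198 = 2 + 4 + 64 + 128 in binary, 39^198 ≡ 4·16·16·10 ≡ 31 (mod 41).

31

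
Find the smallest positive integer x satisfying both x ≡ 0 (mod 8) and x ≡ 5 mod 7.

40

Since 7·7 ≡ 1 (mod 8), take x = 5 + 7·((0−5)·7 mod 8) = 5 + 7·5 = 40.
Check: 40 mod 8 = 0, 40 mod 7 = 5.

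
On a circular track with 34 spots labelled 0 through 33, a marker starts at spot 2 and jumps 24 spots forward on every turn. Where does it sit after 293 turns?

293·24 = 7032.
7032 mod 34 = 28 (since 206·34 = 7004).
(2 + 28) mod 34 = 30.

30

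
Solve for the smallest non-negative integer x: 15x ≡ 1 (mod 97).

13

The inverse of 15 mod 97 is 13 (since 15·13 = 195 ≡ 1).
So x ≡ 13·1 = 13 ≡ 13 (mod 97).
Check: 15·13 = 195 = 2·97 + 1.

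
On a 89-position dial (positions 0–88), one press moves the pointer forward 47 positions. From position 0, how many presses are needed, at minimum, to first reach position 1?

47·36 = 1692 = 19·89 + 1, so 47⁻¹ ≡ 36 (mod 89).

36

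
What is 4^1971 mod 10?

4

Powers of 4 mod 10 repeat with period 2: 4, 6.
1971 leaves remainder 1 on division by 2, so 4^1971 ends in 4.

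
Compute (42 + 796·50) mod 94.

796·50 = 39800.
39800 − 423·94 = 38, so 39800 ≡ 38 (mod 94).
(42 + 38) mod 94 = 80.

80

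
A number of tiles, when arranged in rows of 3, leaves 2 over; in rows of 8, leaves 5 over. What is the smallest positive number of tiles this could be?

x ≡ 2 (mod 3) gives x ∈ {2, 5}.
The first of these with x mod 8 = 5 is 5.

5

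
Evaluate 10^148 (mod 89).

Square-and-reduce mod 89: 10^1≡10, 10^2≡11, 10^4≡32, 10^8≡45, 10^16≡67, 10^32≡39, 10^64≡8, 10^128≡64.
Since 148 = 4 + 16 + 128 in binary, 10^148 ≡ 32·67·64 ≡ 67 (mod 89).

67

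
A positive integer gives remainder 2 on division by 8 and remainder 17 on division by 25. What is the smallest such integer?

x ≡ 2 (mod 8) gives x ∈ {2, 10, 18, 26, 34, 42}.
The first of these with x mod 25 = 17 is 42.

42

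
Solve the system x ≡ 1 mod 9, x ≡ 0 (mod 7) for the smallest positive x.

x ≡ 0 (mod 7) gives x ∈ {0, 7, 14, 21, 28}.
The first of these with x mod 9 = 1 is 28.

28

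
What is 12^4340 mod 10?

6

Powers of 2 mod 10 repeat with period 4: 2, 4, 8, 6.
4340 leaves remainder 0 on division by 4, so 12^4340 ends in 6.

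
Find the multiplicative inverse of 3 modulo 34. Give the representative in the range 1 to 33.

3·23 = 69 = 2·34 + 1, so 3⁻¹ ≡ 23 (mod 34).

23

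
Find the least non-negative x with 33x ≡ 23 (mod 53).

28

The inverse of 33 mod 53 is 45 (since 33·45 = 1485 ≡ 1).
So x ≡ 45·23 = 1035 ≡ 28 (mod 53).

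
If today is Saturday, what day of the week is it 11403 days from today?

Dividing 11403 by 7 gives quotient 1629 and remainder 0.
Saturday + 0 days → Saturday.

Saturday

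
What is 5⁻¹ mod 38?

23

38 = 7·5 + 3
5 = 1·3 + 2
3 = 1·2 + 1
2 = 2·1 + 0
Back-substituting gives 5·23 ≡ 1 (mod 38).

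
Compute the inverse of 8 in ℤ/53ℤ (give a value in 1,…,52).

53 = 6·8 + 5
8 = 1·5 + 3
5 = 1·3 + 2
3 = 1·2 + 1
2 = 2·1 + 0
Back-substituting gives 8·20 ≡ 1 (mod 53).

20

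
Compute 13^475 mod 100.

Square-and-reduce mod 100: 13^1≡13, 13^2≡69, 13^4≡61, 13^8≡21, 13^16≡41, 13^32≡81, 13^64≡61, 13^128≡21, 13^256≡41.
Since 475 = 1 + 2 + 8 + 16 + 64 + 128 + 256 in binary, 13^475 ≡ 13·69·21·41·61·21·41 ≡ 57 (mod 100).

57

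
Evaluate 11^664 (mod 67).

35

Square-and-reduce mod 67: 11^1≡11, 11^2≡54, 11^4≡35, 11^8≡19, 11^16≡26, 11^32≡6, 11^64≡36, 11^128≡23, 11^256≡60, 11^512≡49.
Since 664 = 8 + 16 + 128 + 512 in binary, 11^664 ≡ 19·26·23·49 ≡ 35 (mod 67).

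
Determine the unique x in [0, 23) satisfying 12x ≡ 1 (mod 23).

The inverse of 12 mod 23 is 2 (since 12·2 = 24 ≡ 1).
So x ≡ 2·1 = 2 ≡ 2 (mod 23).
Check: 12·2 = 24 = 1·23 + 1.

2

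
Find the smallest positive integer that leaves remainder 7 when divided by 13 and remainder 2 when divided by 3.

Since 3·9 ≡ 1 (mod 13), take x = 2 + 3·((7−2)·9 mod 13) = 2 + 3·6 = 20.
Check: 20 mod 13 = 7, 20 mod 3 = 2.

20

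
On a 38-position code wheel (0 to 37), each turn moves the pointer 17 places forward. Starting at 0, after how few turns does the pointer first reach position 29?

17⁻¹ ≡ 9 (mod 38) because 17·9 = 153 = 4·38 + 1.
So x ≡ 9·29 = 261 ≡ 33 (mod 38).

33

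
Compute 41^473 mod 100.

By repeated squaring mod 100: 41^1≡41, 41^2≡81, 41^4≡61, 41^8≡21, 41^16≡41, 41^32≡81, 41^64≡61, 41^128≡21, 41^256≡41.
473 = 1 + 8 + 16 + 64 + 128 + 256, so 41^473 ≡ 41·21·41·61·21·41 ≡ 21 (mod 100).

21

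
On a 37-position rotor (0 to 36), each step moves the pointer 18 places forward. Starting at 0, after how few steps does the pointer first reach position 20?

18⁻¹ ≡ 35 (mod 37) because 18·35 = 630 = 17·37 + 1.
Multiplying both sides by 35: x ≡ 35·20 = 700 ≡ 34 (mod 37).
Check: 18·34 = 612 = 16·37 + 20.

34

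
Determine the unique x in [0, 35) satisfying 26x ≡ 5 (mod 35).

The inverse of 26 mod 35 is 31 (since 26·31 = 806 ≡ 1).
So x ≡ 31·5 = 155 ≡ 15 (mod 35).
Check: 26·15 = 390 = 11·35 + 5.

15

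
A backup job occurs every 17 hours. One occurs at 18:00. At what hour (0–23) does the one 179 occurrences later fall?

13

179·17 = 3043.
Dividing 3043 by 24 gives quotient 126 and remainder 19.
(18 + 19) mod 24 = 13.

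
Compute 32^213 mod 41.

Successive squares of 32 mod 41: 32^1≡32, 32^2≡40, 32^4≡1, 32^8≡1, 32^16≡1, 32^32≡1, 32^64≡1, 32^128≡1.
213 = 1 + 4 + 16 + 64 + 128, so 32^213 ≡ 32·1·1·1·1 ≡ 32 (mod 41).

32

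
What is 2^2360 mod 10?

6

The units digit of 2^n cycles with period 4: 2, 4, 8, 6, …
2360 leaves remainder 0 on division by 4, so 2^2360 ends in 6.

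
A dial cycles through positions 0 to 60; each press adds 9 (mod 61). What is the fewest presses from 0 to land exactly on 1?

34

61 = 6·9 + 7
9 = 1·7 + 2
7 = 3·2 + 1
2 = 2·1 + 0
Back-substituting gives 9·34 ≡ 1 (mod 61).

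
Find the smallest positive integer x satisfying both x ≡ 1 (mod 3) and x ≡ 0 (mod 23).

Since 23·2 ≡ 1 (mod 3), take x = 0 + 23·((1−0)·2 mod 3) = 0 + 23·2 = 46.
Check: 46 mod 3 = 1, 46 mod 23 = 0.

46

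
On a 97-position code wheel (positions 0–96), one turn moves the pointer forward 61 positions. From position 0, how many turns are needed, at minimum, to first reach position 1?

97 = 1·61 + 36
61 = 1·36 + 25
36 = 1·25 + 11
25 = 2·11 + 3
11 = 3·3 + 2
3 = 1·2 + 1
2 = 2·1 + 0
Back-substituting gives 61·35 ≡ 1 (mod 97).

35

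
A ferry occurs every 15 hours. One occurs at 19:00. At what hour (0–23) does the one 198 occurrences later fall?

198·15 = 2970.
2970 = 123·24 + 18, so 2970 mod 24 = 18.
(19 + 18) mod 24 = 13.

13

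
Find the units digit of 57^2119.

Powers of 7 mod 10 repeat with period 4: 7, 9, 3, 1.
2119 leaves remainder 3 on division by 4, so 57^2119 ends in 3.

3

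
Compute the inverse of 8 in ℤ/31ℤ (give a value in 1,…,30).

31 = 3·8 + 7
8 = 1·7 + 1
7 = 7·1 + 0
Back-substituting gives 8·4 ≡ 1 (mod 31).

4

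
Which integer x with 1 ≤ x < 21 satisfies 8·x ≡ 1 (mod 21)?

21 = 2·8 + 5
8 = 1·5 + 3
5 = 1·3 + 2
3 = 1·2 + 1
2 = 2·1 + 0
Back-substituting gives 8·8 ≡ 1 (mod 21).

8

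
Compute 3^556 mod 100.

Square-and-reduce mod 100: 3^1≡3, 3^2≡9, 3^4≡81, 3^8≡61, 3^16≡21, 3^32≡41, 3^64≡81, 3^128≡61, 3^256≡21, 3^512≡41.
Since 556 = 4 + 8 + 32 + 512 in binary, 3^556 ≡ 81·61·41·41 ≡ 21 (mod 100).

21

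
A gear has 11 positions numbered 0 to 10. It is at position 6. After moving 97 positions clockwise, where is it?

4

Dividing 97 by 11 gives quotient 8 and remainder 9.
(6 + 9) mod 11 = 4.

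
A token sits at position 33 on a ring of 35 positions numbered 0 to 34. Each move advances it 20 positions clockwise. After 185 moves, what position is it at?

23

185·20 = 3700.
3700 mod 35 = 25 (since 105·35 = 3675).
(33 + 25) mod 35 = 23.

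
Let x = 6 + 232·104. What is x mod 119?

96

232·104 = 24128.
24128 mod 119 = 90 (since 202·119 = 24038).
(6 + 90) mod 119 = 96.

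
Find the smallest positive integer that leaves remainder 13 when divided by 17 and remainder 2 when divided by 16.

98

Since 16·16 ≡ 1 (mod 17), take x = 2 + 16·((13−2)·16 mod 17) = 2 + 16·6 = 98.
Check: 98 mod 17 = 13, 98 mod 16 = 2.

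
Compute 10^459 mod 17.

Successive squares of 10 mod 17: 10^1≡10, 10^2≡15, 10^4≡4, 10^8≡16, 10^16≡1, 10^32≡1, 10^64≡1, 10^128≡1, 10^256≡1.
459 = 1 + 2 + 8 + 64 + 128 + 256, so 10^459 ≡ 10·15·16·1·1·1 ≡ 3 (mod 17).

3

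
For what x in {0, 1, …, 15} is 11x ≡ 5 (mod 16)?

15

The inverse of 11 mod 16 is 3 (since 11·3 = 33 ≡ 1).
Multiplying both sides by 3: x ≡ 3·5 = 15 ≡ 15 (mod 16).
Check: 11·15 = 165 = 10·16 + 5.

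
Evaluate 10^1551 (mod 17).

Successive squares of 10 mod 17: 10^1≡10, 10^2≡15, 10^4≡4, 10^8≡16, 10^16≡1, 10^32≡1, 10^64≡1, 10^128≡1, 10^256≡1, 10^512≡1, 10^1024≡1.
Since 1551 = 1 + 2 + 4 + 8 + 512 + 1024 in binary, 10^1551 ≡ 10·15·4·16·1·1 ≡ 12 (mod 17).

12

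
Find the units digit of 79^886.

Last digits of 9^n: 9, 1 (period 2).
886 leaves remainder 0 on division by 2, so 79^886 ends in 1.

1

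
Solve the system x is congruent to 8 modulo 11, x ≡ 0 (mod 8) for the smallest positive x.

8

Since 8·7 ≡ 1 (mod 11), take x = 0 + 8·((8−0)·7 mod 11) = 0 + 8·1 = 8.
Check: 8 mod 11 = 8, 8 mod 8 = 0.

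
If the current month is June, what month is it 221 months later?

221 mod 12 = 5 (since 18·12 = 216).
June + 5 months → November.

November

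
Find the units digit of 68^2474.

4

Last digits of 8^n: 8, 4, 2, 6 (period 4).
2474 mod 4 = 2, so the last digit matches 8^2 = 4.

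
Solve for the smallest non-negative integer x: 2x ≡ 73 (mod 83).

The inverse of 2 mod 83 is 42 (since 2·42 = 84 ≡ 1).
Multiplying both sides by 42: x ≡ 42·73 = 3066 ≡ 78 (mod 83).
Check: 2·78 = 156 = 1·83 + 73.

78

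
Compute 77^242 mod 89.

55

Successive squares of 77 mod 89: 77^1≡77, 77^2≡55, 77^4≡88, 77^8≡1, 77^16≡1, 77^32≡1, 77^64≡1, 77^128≡1.
242 = 2 + 16 + 32 + 64 + 128, so 77^242 ≡ 55·1·1·1·1 ≡ 55 (mod 89).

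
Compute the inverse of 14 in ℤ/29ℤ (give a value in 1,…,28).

14·27 = 378 = 13·29 + 1, so 14⁻¹ ≡ 27 (mod 29).

27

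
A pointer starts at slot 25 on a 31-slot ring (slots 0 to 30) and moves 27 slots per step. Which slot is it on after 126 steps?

126·27 = 3402.
3402 mod 31 = 23 (since 109·31 = 3379).
(25 + 23) mod 31 = 17.

17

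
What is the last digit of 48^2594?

Powers of 8 mod 10 repeat with period 4: 8, 4, 2, 6.
2594 mod 4 = 2, so the last digit matches 8^2 = 4.

4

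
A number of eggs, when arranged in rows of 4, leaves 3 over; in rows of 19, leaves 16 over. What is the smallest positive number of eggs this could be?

35

Since 19·3 ≡ 1 (mod 4), take x = 16 + 19·((3−16)·3 mod 4) = 16 + 19·1 = 35.
Check: 35 mod 4 = 3, 35 mod 19 = 16.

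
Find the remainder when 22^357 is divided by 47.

5

By repeated squaring mod 47: 22^1≡22, 22^2≡14, 22^4≡8, 22^8≡17, 22^16≡7, 22^32≡2, 22^64≡4, 22^128≡16, 22^256≡21.
357 = 1 + 4 + 32 + 64 + 256, so 22^357 ≡ 22·8·2·4·21 ≡ 5 (mod 47).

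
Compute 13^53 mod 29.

4

Square-and-reduce mod 29: 13^1≡13, 13^2≡24, 13^4≡25, 13^8≡16, 13^16≡24, 13^32≡25.
Since 53 = 1 + 4 + 16 + 32 in binary, 13^53 ≡ 13·25·24·25 ≡ 4 (mod 29).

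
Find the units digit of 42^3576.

The units digit of 42^n cycles with period 4: 2, 4, 8, 6, …
3576 leaves remainder 0 on division by 4, so 42^3576 ends in 6.

6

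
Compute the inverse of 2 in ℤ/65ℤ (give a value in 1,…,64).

33

65 = 32·2 + 1
2 = 2·1 + 0
Back-substituting gives 2·33 ≡ 1 (mod 65).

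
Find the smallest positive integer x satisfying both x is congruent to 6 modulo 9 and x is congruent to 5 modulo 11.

60

x ≡ 6 (mod 9) gives x ∈ {6, 15, 24, 33, 42, 51, 60}.
The first of these with x mod 11 = 5 is 60.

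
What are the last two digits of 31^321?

31

Square-and-reduce mod 100: 31^1≡31, 31^2≡61, 31^4≡21, 31^8≡41, 31^16≡81, 31^32≡61, 31^64≡21, 31^128≡41, 31^256≡81.
Since 321 = 1 + 64 + 256 in binary, 31^321 ≡ 31·21·81 ≡ 31 (mod 100).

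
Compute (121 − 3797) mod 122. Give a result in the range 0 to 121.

Dividing 3797 by 122 gives quotient 31 and remainder 15.
(121 − 15) mod 122 = 106.

106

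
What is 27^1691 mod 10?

The units digit of 27^n cycles with period 4: 7, 9, 3, 1, …
1691 mod 4 = 3, so the last digit matches 7^3 = 3.

3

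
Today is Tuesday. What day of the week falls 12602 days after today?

Dividing 12602 by 7 gives quotient 1800 and remainder 2.
Tuesday + 2 days → Thursday.

Thursday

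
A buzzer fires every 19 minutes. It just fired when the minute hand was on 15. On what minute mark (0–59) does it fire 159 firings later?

36

159·19 = 3021.
Dividing 3021 by 60 gives quotient 50 and remainder 21.
(15 + 21) mod 60 = 36.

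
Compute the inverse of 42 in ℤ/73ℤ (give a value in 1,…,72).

42·40 = 1680 = 23·73 + 1, so 42⁻¹ ≡ 40 (mod 73).

40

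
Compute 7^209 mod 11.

8

Square-and-reduce mod 11: 7^1≡7, 7^2≡5, 7^4≡3, 7^8≡9, 7^16≡4, 7^32≡5, 7^64≡3, 7^128≡9.
209 = 1 + 16 + 64 + 128, so 7^209 ≡ 7·4·3·9 ≡ 8 (mod 11).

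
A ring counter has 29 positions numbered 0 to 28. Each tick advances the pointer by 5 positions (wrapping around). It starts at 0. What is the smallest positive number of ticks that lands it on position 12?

14

5⁻¹ ≡ 6 (mod 29) because 5·6 = 30 = 1·29 + 1.
So x ≡ 6·12 = 72 ≡ 14 (mod 29).
Check: 5·14 = 70 = 2·29 + 12.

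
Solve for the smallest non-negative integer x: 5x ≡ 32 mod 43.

15

The inverse of 5 mod 43 is 26 (since 5·26 = 130 ≡ 1).
Multiplying both sides by 26: x ≡ 26·32 = 832 ≡ 15 (mod 43).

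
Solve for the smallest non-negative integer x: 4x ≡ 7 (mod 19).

The inverse of 4 mod 19 is 5 (since 4·5 = 20 ≡ 1).
Multiplying both sides by 5: x ≡ 5·7 = 35 ≡ 16 (mod 19).
Check: 4·16 = 64 = 3·19 + 7.

16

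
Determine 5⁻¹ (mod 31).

25

31 = 6·5 + 1
5 = 5·1 + 0
Back-substituting gives 5·25 ≡ 1 (mod 31).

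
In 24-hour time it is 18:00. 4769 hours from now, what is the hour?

4769 − 198·24 = 17, so 4769 ≡ 17 (mod 24).
(18 + 17) mod 24 = 11.

11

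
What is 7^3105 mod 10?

7

Powers of 7 mod 10 repeat with period 4: 7, 9, 3, 1.
3105 mod 4 = 1, so the last digit matches 7^1 = 7.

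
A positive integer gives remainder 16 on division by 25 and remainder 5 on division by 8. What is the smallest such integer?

x ≡ 5 (mod 8) gives x ∈ {5, 13, 21, 29, 37, 45, 53, 61, …}.
The first of these with x mod 25 = 16 is 141.

141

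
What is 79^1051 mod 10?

The units digit of 79^n cycles with period 2: 9, 1, …
1051 mod 2 = 1, so the last digit matches 9^1 = 9.

9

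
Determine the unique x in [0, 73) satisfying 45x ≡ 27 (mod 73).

45⁻¹ ≡ 13 (mod 73) because 45·13 = 585 = 8·73 + 1.
So x ≡ 13·27 = 351 ≡ 59 (mod 73).
Check: 45·59 = 2655 = 36·73 + 27.

59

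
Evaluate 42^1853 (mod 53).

28

Square-and-reduce mod 53: 42^1≡42, 42^2≡15, 42^4≡13, 42^8≡10, 42^16≡47, 42^32≡36, 42^64≡24, 42^128≡46, 42^256≡49, 42^512≡16, 42^1024≡44.
1853 = 1 + 4 + 8 + 16 + 32 + 256 + 512 + 1024, so 42^1853 ≡ 42·13·10·47·36·49·16·44 ≡ 28 (mod 53).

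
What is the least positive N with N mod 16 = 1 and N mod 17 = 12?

x ≡ 1 (mod 16) gives x ∈ {1, 17, 33, 49, 65, 81, 97}.
The first of these with x mod 17 = 12 is 97.

97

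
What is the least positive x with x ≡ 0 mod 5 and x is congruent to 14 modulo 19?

90

x ≡ 0 (mod 5) gives x ∈ {0, 5, 10, 15, 20, 25, 30, 35, …}.
The first of these with x mod 19 = 14 is 90.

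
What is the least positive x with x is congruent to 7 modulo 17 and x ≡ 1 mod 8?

41

Since 8·15 ≡ 1 (mod 17), take x = 1 + 8·((7−1)·15 mod 17) = 1 + 8·5 = 41.
Check: 41 mod 17 = 7, 41 mod 8 = 1.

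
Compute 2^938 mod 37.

Square-and-reduce mod 37: 2^1≡2, 2^2≡4, 2^4≡16, 2^8≡34, 2^16≡9, 2^32≡7, 2^64≡12, 2^128≡33, 2^256≡16, 2^512≡34.
Since 938 = 2 + 8 + 32 + 128 + 256 + 512 in binary, 2^938 ≡ 4·34·7·33·16·34 ≡ 4 (mod 37).

4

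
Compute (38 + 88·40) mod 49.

88·40 = 3520.
Dividing 3520 by 49 gives quotient 71 and remainder 41.
(38 + 41) mod 49 = 30.

30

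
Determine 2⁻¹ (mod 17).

17 = 8·2 + 1
2 = 2·1 + 0
Back-substituting gives 2·9 ≡ 1 (mod 17).

9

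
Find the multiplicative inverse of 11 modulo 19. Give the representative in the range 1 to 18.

19 = 1·11 + 8
11 = 1·8 + 3
8 = 2·3 + 2
3 = 1·2 + 1
2 = 2·1 + 0
Back-substituting gives 11·7 ≡ 1 (mod 19).

7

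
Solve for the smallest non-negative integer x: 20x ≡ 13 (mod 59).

39

The inverse of 20 mod 59 is 3 (since 20·3 = 60 ≡ 1).
Multiplying both sides by 3: x ≡ 3·13 = 39 ≡ 39 (mod 59).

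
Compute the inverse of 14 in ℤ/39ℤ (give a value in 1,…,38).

14·14 = 196 = 5·39 + 1, so 14⁻¹ ≡ 14 (mod 39).

14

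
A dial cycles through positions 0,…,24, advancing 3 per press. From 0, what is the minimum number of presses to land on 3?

The inverse of 3 mod 25 is 17 (since 3·17 = 51 ≡ 1).
So x ≡ 17·3 = 51 ≡ 1 (mod 25).

1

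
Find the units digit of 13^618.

9

Last digits of 3^n: 3, 9, 7, 1 (period 4).
618 mod 4 = 2, so the last digit matches 3^2 = 9.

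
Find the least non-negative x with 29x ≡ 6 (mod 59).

47

The inverse of 29 mod 59 is 57 (since 29·57 = 1653 ≡ 1).
Multiplying both sides by 57: x ≡ 57·6 = 342 ≡ 47 (mod 59).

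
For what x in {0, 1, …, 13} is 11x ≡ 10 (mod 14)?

The inverse of 11 mod 14 is 9 (since 11·9 = 99 ≡ 1).
Multiplying both sides by 9: x ≡ 9·10 = 90 ≡ 6 (mod 14).

6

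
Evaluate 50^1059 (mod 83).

Successive squares of 50 mod 83: 50^1≡50, 50^2≡10, 50^4≡17, 50^8≡40, 50^16≡23, 50^32≡31, 50^64≡48, 50^128≡63, 50^256≡68, 50^512≡59, 50^1024≡78.
1059 = 1 + 2 + 32 + 1024, so 50^1059 ≡ 50·10·31·78 ≡ 22 (mod 83).

22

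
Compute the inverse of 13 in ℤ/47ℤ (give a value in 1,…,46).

29

13·29 = 377 = 8·47 + 1, so 13⁻¹ ≡ 29 (mod 47).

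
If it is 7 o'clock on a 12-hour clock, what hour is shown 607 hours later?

Dividing 607 by 12 gives quotient 50 and remainder 7.
7 + 7 → 2 on a 12-hour dial.

2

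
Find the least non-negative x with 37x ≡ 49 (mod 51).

The inverse of 37 mod 51 is 40 (since 37·40 = 1480 ≡ 1).
So x ≡ 40·49 = 1960 ≡ 22 (mod 51).

22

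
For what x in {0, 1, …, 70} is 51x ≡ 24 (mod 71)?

The inverse of 51 mod 71 is 39 (since 51·39 = 1989 ≡ 1).
So x ≡ 39·24 = 936 ≡ 13 (mod 71).

13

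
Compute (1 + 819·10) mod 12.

819·10 = 8190.
8190 − 682·12 = 6, so 8190 ≡ 6 (mod 12).
(1 + 6) mod 12 = 7.

7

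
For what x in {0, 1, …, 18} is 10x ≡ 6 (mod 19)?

10⁻¹ ≡ 2 (mod 19) because 10·2 = 20 = 1·19 + 1.
So x ≡ 2·6 = 12 ≡ 12 (mod 19).

12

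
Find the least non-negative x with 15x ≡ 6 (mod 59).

15⁻¹ ≡ 4 (mod 59) because 15·4 = 60 = 1·59 + 1.
So x ≡ 4·6 = 24 ≡ 24 (mod 59).
Check: 15·24 = 360 = 6·59 + 6.

24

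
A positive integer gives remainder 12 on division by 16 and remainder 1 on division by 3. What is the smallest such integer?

28

Since 3·11 ≡ 1 (mod 16), take x = 1 + 3·((12−1)·11 mod 16) = 1 + 3·9 = 28.
Check: 28 mod 16 = 12, 28 mod 3 = 1.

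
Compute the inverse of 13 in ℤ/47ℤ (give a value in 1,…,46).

29

47 = 3·13 + 8
13 = 1·8 + 5
8 = 1·5 + 3
5 = 1·3 + 2
3 = 1·2 + 1
2 = 2·1 + 0
Back-substituting gives 13·29 ≡ 1 (mod 47).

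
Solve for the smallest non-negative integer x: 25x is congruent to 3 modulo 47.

2

The inverse of 25 mod 47 is 32 (since 25·32 = 800 ≡ 1).
Multiplying both sides by 32: x ≡ 32·3 = 96 ≡ 2 (mod 47).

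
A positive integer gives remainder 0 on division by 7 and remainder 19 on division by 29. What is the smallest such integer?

77

x ≡ 0 (mod 7) gives x ∈ {0, 7, 14, 21, 28, 35, 42, 49, …}.
The first of these with x mod 29 = 19 is 77.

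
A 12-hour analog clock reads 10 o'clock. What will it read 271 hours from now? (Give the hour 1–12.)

5

271 = 22·12 + 7, so 271 mod 12 = 7.
10 + 7 → 5 on a 12-hour dial.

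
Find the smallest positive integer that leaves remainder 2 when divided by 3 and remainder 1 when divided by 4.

5

x ≡ 2 (mod 3) gives x ∈ {2, 5}.
The first of these with x mod 4 = 1 is 5.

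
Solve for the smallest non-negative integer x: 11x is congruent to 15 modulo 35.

11⁻¹ ≡ 16 (mod 35) because 11·16 = 176 = 5·35 + 1.
So x ≡ 16·15 = 240 ≡ 30 (mod 35).

30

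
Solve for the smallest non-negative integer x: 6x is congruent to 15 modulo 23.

14

The inverse of 6 mod 23 is 4 (since 6·4 = 24 ≡ 1).
So x ≡ 4·15 = 60 ≡ 14 (mod 23).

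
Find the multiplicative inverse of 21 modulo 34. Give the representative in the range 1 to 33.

21·13 = 273 = 8·34 + 1, so 21⁻¹ ≡ 13 (mod 34).

13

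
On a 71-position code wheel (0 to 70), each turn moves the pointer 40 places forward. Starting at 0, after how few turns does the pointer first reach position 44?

65

40⁻¹ ≡ 16 (mod 71) because 40·16 = 640 = 9·71 + 1.
Multiplying both sides by 16: x ≡ 16·44 = 704 ≡ 65 (mod 71).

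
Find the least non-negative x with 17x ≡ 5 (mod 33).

The inverse of 17 mod 33 is 2 (since 17·2 = 34 ≡ 1).
Multiplying both sides by 2: x ≡ 2·5 = 10 ≡ 10 (mod 33).

10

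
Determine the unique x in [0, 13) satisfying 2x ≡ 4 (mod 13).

The inverse of 2 mod 13 is 7 (since 2·7 = 14 ≡ 1).
Multiplying both sides by 7: x ≡ 7·4 = 28 ≡ 2 (mod 13).
Check: 2·2 = 4 = 0·13 + 4.

2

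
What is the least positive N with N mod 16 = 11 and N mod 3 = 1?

x ≡ 1 (mod 3) gives x ∈ {1, 4, 7, 10, 13, 16, 19, 22, …}.
The first of these with x mod 16 = 11 is 43.

43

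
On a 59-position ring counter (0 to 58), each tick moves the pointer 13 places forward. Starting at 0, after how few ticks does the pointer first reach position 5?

The inverse of 13 mod 59 is 50 (since 13·50 = 650 ≡ 1).
So x ≡ 50·5 = 250 ≡ 14 (mod 59).

14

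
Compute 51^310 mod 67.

By repeated squaring mod 67: 51^1≡51, 51^2≡55, 51^4≡10, 51^8≡33, 51^16≡17, 51^32≡21, 51^64≡39, 51^128≡47, 51^256≡65.
Since 310 = 2 + 4 + 16 + 32 + 256 in binary, 51^310 ≡ 55·10·17·21·65 ≡ 54 (mod 67).

54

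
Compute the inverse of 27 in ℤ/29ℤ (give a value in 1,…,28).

14

27·14 = 378 = 13·29 + 1, so 27⁻¹ ≡ 14 (mod 29).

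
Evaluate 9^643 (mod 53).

Square-and-reduce mod 53: 9^1≡9, 9^2≡28, 9^4≡42, 9^8≡15, 9^16≡13, 9^32≡10, 9^64≡47, 9^128≡36, 9^256≡24, 9^512≡46.
643 = 1 + 2 + 128 + 512, so 9^643 ≡ 9·28·36·46 ≡ 43 (mod 53).

43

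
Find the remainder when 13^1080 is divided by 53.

13

By repeated squaring mod 53: 13^1≡13, 13^2≡10, 13^4≡47, 13^8≡36, 13^16≡24, 13^32≡46, 13^64≡49, 13^128≡16, 13^256≡44, 13^512≡28, 13^1024≡42.
1080 = 8 + 16 + 32 + 1024, so 13^1080 ≡ 36·24·46·42 ≡ 13 (mod 53).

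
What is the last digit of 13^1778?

Powers of 3 mod 10 repeat with period 4: 3, 9, 7, 1.
1778 mod 4 = 2, so the last digit matches 3^2 = 9.

9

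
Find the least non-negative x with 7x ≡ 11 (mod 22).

11

7⁻¹ ≡ 19 (mod 22) because 7·19 = 133 = 6·22 + 1.
So x ≡ 19·11 = 209 ≡ 11 (mod 22).
Check: 7·11 = 77 = 3·22 + 11.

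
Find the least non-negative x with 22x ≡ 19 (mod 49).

The inverse of 22 mod 49 is 29 (since 22·29 = 638 ≡ 1).
Multiplying both sides by 29: x ≡ 29·19 = 551 ≡ 12 (mod 49).

12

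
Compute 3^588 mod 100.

61

Square-and-reduce mod 100: 3^1≡3, 3^2≡9, 3^4≡81, 3^8≡61, 3^16≡21, 3^32≡41, 3^64≡81, 3^128≡61, 3^256≡21, 3^512≡41.
Since 588 = 4 + 8 + 64 + 512 in binary, 3^588 ≡ 81·61·81·41 ≡ 61 (mod 100).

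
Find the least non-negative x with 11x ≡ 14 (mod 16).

10

11⁻¹ ≡ 3 (mod 16) because 11·3 = 33 = 2·16 + 1.
So x ≡ 3·14 = 42 ≡ 10 (mod 16).
Check: 11·10 = 110 = 6·16 + 14.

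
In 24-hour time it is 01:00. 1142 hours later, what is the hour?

1142 = 47·24 + 14, so 1142 mod 24 = 14.
(1 + 14) mod 24 = 15.

15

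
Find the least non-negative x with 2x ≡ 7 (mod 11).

The inverse of 2 mod 11 is 6 (since 2·6 = 12 ≡ 1).
Multiplying both sides by 6: x ≡ 6·7 = 42 ≡ 9 (mod 11).

9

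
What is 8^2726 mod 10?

4

The units digit of 8^n cycles with period 4: 8, 4, 2, 6, …
2726 mod 4 = 2, so the last digit matches 8^2 = 4.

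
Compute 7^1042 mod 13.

Successive squares of 7 mod 13: 7^1≡7, 7^2≡10, 7^4≡9, 7^8≡3, 7^16≡9, 7^32≡3, 7^64≡9, 7^128≡3, 7^256≡9, 7^512≡3, 7^1024≡9.
1042 = 2 + 16 + 1024, so 7^1042 ≡ 10·9·9 ≡ 4 (mod 13).

4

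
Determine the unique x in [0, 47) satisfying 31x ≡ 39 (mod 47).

31⁻¹ ≡ 44 (mod 47) because 31·44 = 1364 = 29·47 + 1.
So x ≡ 44·39 = 1716 ≡ 24 (mod 47).

24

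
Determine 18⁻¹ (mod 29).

18·21 = 378 = 13·29 + 1, so 18⁻¹ ≡ 21 (mod 29).

21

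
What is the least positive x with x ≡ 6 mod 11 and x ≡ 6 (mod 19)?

x ≡ 6 (mod 11) gives x ∈ {6}.
The first of these with x mod 19 = 6 is 6.

6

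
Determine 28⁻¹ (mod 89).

89 = 3·28 + 5
28 = 5·5 + 3
5 = 1·3 + 2
3 = 1·2 + 1
2 = 2·1 + 0
Back-substituting gives 28·35 ≡ 1 (mod 89).

35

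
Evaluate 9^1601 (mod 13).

3

Successive squares of 9 mod 13: 9^1≡9, 9^2≡3, 9^4≡9, 9^8≡3, 9^16≡9, 9^32≡3, 9^64≡9, 9^128≡3, 9^256≡9, 9^512≡3, 9^1024≡9.
1601 = 1 + 64 + 512 + 1024, so 9^1601 ≡ 9·9·3·9 ≡ 3 (mod 13).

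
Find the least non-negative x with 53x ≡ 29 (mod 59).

53⁻¹ ≡ 49 (mod 59) because 53·49 = 2597 = 44·59 + 1.
So x ≡ 49·29 = 1421 ≡ 5 (mod 59).

5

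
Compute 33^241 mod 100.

33

Square-and-reduce mod 100: 33^1≡33, 33^2≡89, 33^4≡21, 33^8≡41, 33^16≡81, 33^32≡61, 33^64≡21, 33^128≡41.
241 = 1 + 16 + 32 + 64 + 128, so 33^241 ≡ 33·81·61·21·41 ≡ 33 (mod 100).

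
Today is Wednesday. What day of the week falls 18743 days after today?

Sunday

18743 mod 7 = 4 (since 2677·7 = 18739).
Wednesday + 4 days → Sunday.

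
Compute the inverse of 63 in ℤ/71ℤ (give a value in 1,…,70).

63·62 = 3906 = 55·71 + 1, so 63⁻¹ ≡ 62 (mod 71).

62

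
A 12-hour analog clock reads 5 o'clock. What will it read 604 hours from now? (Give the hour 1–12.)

9

Dividing 604 by 12 gives quotient 50 and remainder 4.
5 + 4 → 9 on a 12-hour dial.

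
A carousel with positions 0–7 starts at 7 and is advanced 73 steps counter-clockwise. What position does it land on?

73 mod 8 = 1 (since 9·8 = 72).
(7 − 1) mod 8 = 6.

6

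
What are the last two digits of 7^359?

Successive squares of 7 mod 100: 7^1≡7, 7^2≡49, 7^4≡1, 7^8≡1, 7^16≡1, 7^32≡1, 7^64≡1, 7^128≡1, 7^256≡1.
Since 359 = 1 + 2 + 4 + 32 + 64 + 256 in binary, 7^359 ≡ 7·49·1·1·1·1 ≡ 43 (mod 100).

43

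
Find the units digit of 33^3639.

The units digit of 33^n cycles with period 4: 3, 9, 7, 1, …
3639 leaves remainder 3 on division by 4, so 33^3639 ends in 7.

7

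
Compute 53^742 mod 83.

3

By repeated squaring mod 83: 53^1≡53, 53^2≡70, 53^4≡3, 53^8≡9, 53^16≡81, 53^32≡4, 53^64≡16, 53^128≡7, 53^256≡49, 53^512≡77.
742 = 2 + 4 + 32 + 64 + 128 + 512, so 53^742 ≡ 70·3·4·16·7·77 ≡ 3 (mod 83).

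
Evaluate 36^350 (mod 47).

Square-and-reduce mod 47: 36^1≡36, 36^2≡27, 36^4≡24, 36^8≡12, 36^16≡3, 36^32≡9, 36^64≡34, 36^128≡28, 36^256≡32.
Since 350 = 2 + 4 + 8 + 16 + 64 + 256 in binary, 36^350 ≡ 27·24·12·3·34·32 ≡ 18 (mod 47).

18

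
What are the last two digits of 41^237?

81

Successive squares of 41 mod 100: 41^1≡41, 41^2≡81, 41^4≡61, 41^8≡21, 41^16≡41, 41^32≡81, 41^64≡61, 41^128≡21.
237 = 1 + 4 + 8 + 32 + 64 + 128, so 41^237 ≡ 41·61·21·81·61·21 ≡ 81 (mod 100).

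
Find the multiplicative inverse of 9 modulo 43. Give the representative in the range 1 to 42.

24

43 = 4·9 + 7
9 = 1·7 + 2
7 = 3·2 + 1
2 = 2·1 + 0
Back-substituting gives 9·24 ≡ 1 (mod 43).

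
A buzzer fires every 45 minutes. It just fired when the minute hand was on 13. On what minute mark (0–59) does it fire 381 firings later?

381·45 = 17145.
Dividing 17145 by 60 gives quotient 285 and remainder 45.
(13 + 45) mod 60 = 58.

58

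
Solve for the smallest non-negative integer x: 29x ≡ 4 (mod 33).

29⁻¹ ≡ 8 (mod 33) because 29·8 = 232 = 7·33 + 1.
So x ≡ 8·4 = 32 ≡ 32 (mod 33).

32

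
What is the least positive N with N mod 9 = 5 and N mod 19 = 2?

x ≡ 5 (mod 9) gives x ∈ {5, 14, 23, 32, 41, 50, 59}.
The first of these with x mod 19 = 2 is 59.

59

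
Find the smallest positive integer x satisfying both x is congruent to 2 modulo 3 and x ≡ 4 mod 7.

Since 7·1 ≡ 1 (mod 3), take x = 4 + 7·((2−4)·1 mod 3) = 4 + 7·1 = 11.
Check: 11 mod 3 = 2, 11 mod 7 = 4.

11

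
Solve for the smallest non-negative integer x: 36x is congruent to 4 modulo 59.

46

The inverse of 36 mod 59 is 41 (since 36·41 = 1476 ≡ 1).
So x ≡ 41·4 = 164 ≡ 46 (mod 59).
Check: 36·46 = 1656 = 28·59 + 4.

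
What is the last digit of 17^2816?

Last digits of 7^n: 7, 9, 3, 1 (period 4).
2816 leaves remainder 0 on division by 4, so 17^2816 ends in 1.

1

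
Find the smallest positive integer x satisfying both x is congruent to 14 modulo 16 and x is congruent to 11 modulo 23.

126

x ≡ 14 (mod 16) gives x ∈ {14, 30, 46, 62, 78, 94, 110, 126}.
The first of these with x mod 23 = 11 is 126.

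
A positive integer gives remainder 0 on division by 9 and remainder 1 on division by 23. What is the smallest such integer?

162

x ≡ 0 (mod 9) gives x ∈ {0, 9, 18, 27, 36, 45, 54, 63, …}.
The first of these with x mod 23 = 1 is 162.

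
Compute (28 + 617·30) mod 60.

58

617·30 = 18510.
Dividing 18510 by 60 gives quotient 308 and remainder 30.
(28 + 30) mod 60 = 58.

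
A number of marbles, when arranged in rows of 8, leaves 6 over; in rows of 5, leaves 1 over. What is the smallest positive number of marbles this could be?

x ≡ 1 (mod 5) gives x ∈ {1, 6}.
The first of these with x mod 8 = 6 is 6.

6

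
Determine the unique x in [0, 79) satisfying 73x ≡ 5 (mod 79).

65

The inverse of 73 mod 79 is 13 (since 73·13 = 949 ≡ 1).
So x ≡ 13·5 = 65 ≡ 65 (mod 79).
Check: 73·65 = 4745 = 60·79 + 5.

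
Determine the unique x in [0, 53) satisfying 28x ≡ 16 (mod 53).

28⁻¹ ≡ 36 (mod 53) because 28·36 = 1008 = 19·53 + 1.
Multiplying both sides by 36: x ≡ 36·16 = 576 ≡ 46 (mod 53).

46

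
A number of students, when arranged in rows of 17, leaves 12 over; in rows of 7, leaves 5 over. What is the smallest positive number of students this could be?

12

Since 7·5 ≡ 1 (mod 17), take x = 5 + 7·((12−5)·5 mod 17) = 5 + 7·1 = 12.
Check: 12 mod 17 = 12, 12 mod 7 = 5.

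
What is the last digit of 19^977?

9

Last digits of 9^n: 9, 1 (period 2).
977 mod 2 = 1, so the last digit matches 9^1 = 9.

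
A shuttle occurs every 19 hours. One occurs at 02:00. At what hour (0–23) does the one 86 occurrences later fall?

4

86·19 = 1634.
1634 − 68·24 = 2, so 1634 ≡ 2 (mod 24).
(2 + 2) mod 24 = 4.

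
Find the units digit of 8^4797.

8

The units digit of 8^n cycles with period 4: 8, 4, 2, 6, …
4797 leaves remainder 1 on division by 4, so 8^4797 ends in 8.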